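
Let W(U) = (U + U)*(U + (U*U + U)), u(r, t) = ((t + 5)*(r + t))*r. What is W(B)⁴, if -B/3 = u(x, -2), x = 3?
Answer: 1765184603006250000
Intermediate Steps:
u(r, t) = r*(5 + t)*(r + t) (u(r, t) = ((5 + t)*(r + t))*r = r*(5 + t)*(r + t))
B = -27 (B = -9*((-2)² + 5*3 + 5*(-2) + 3*(-2)) = -9*(4 + 15 - 10 - 6) = -9*3 = -3*9 = -27)
W(U) = 2*U*(U² + 2*U) (W(U) = (2*U)*(U + (U² + U)) = (2*U)*(U + (U + U²)) = (2*U)*(U² + 2*U) = 2*U*(U² + 2*U))
W(B)⁴ = (2*(-27)²*(2 - 27))⁴ = (2*729*(-25))⁴ = (-36450)⁴ = 1765184603006250000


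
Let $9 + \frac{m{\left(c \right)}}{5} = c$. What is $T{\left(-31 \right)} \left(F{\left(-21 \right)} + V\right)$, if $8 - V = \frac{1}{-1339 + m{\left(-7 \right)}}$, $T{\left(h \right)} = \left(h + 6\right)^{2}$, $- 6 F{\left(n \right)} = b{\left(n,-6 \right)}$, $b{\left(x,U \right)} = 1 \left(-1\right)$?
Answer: $\frac{14486875}{2838} \approx 5104.6$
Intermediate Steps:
$b{\left(x,U \right)} = -1$
$F{\left(n \right)} = \frac{1}{6}$ ($F{\left(n \right)} = \left(- \frac{1}{6}\right) \left(-1\right) = \frac{1}{6}$)
$T{\left(h \right)} = \left(6 + h\right)^{2}$
$m{\left(c \right)} = -45 + 5 c$
$V = \frac{11353}{1419}$ ($V = 8 - \frac{1}{-1339 + \left(-45 + 5 \left(-7\right)\right)} = 8 - \frac{1}{-1339 - 80} = 8 - \frac{1}{-1419} = 8 - - \frac{1}{1419} = 8 + \frac{1}{1419} = \frac{11353}{1419} \approx 8.0007$)
$T{\left(-31 \right)} \left(F{\left(-21 \right)} + V\right) = \left(6 - 31\right)^{2} \left(\frac{1}{6} + \frac{11353}{1419}\right) = \left(-25\right)^{2} \cdot \frac{23179}{2838} = 625 \cdot \frac{23179}{2838} = \frac{14486875}{2838}$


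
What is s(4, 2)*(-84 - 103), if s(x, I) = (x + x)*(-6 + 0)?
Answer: 8976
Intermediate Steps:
s(x, I) = -12*x (s(x, I) = (2*x)*(-6) = -12*x)
s(4, 2)*(-84 - 103) = (-12*4)*(-84 - 103) = -48*(-187) = 8976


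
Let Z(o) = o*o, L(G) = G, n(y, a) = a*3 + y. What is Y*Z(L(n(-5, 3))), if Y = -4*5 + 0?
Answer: -320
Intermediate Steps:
n(y, a) = y + 3*a (n(y, a) = 3*a + y = y + 3*a)
Z(o) = o**2
Y = -20 (Y = -20 + 0 = -20)
Y*Z(L(n(-5, 3))) = -20*(-5 + 3*3)**2 = -20*(-5 + 9)**2 = -20*4**2 = -20*16 = -320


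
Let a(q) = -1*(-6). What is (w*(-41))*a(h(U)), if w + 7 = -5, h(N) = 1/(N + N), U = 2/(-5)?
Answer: 2952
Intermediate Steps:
U = -⅖ (U = 2*(-⅕) = -⅖ ≈ -0.40000)
h(N) = 1/(2*N)
w = -12 (w = -7 - 5 = -12)
a(q) = 6
(w*(-41))*a(h(U)) = -12*(-41)*6 = 492*6 = 2952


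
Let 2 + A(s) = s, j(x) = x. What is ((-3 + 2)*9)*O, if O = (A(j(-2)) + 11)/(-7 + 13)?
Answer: -21/2 ≈ -10.500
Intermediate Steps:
A(s) = -2 + s
O = 7/6 (O = ((-2 - 2) + 11)/(-7 + 13) = (-4 + 11)/6 = 7*(1/6) = 7/6 ≈ 1.1667)
((-3 + 2)*9)*O = ((-3 + 2)*9)*(7/6) = -1*9*(7/6) = -9*7/6 = -21/2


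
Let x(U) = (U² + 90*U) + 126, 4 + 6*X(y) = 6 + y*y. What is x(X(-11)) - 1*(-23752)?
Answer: 104573/4 ≈ 26143.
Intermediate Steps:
X(y) = ⅓ + y²/6 (X(y) = -⅔ + (6 + y*y)/6 = -⅔ + (6 + y²)/6 = -⅔ + (1 + y²/6) = ⅓ + y²/6)
x(U) = 126 + U² + 90*U
x(X(-11)) - 1*(-23752) = (126 + (⅓ + (⅙)*(-11)²)² + 90*(⅓ + (⅙)*(-11)²)) - 1*(-23752) = (126 + (⅓ + (⅙)*121)² + 90*(⅓ + (⅙)*121)) + 23752 = (126 + (⅓ + 121/6)² + 90*(⅓ + 121/6)) + 23752 = (126 + (41/2)² + 90*(41/2)) + 23752 = (126 + 1681/4 + 1845) + 23752 = 9565/4 + 23752 = 104573/4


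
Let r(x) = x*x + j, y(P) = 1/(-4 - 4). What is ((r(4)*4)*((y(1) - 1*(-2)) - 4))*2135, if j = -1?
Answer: -544425/2 ≈ -2.7221e+5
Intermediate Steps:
y(P) = -1/8 (y(P) = 1/(-8) = -1/8)
r(x) = -1 + x**2 (r(x) = x*x - 1 = x**2 - 1 = -1 + x**2)
((r(4)*4)*((y(1) - 1*(-2)) - 4))*2135 = (((-1 + 4**2)*4)*((-1/8 - 1*(-2)) - 4))*2135 = (((-1 + 16)*4)*((-1/8 + 2) - 4))*2135 = ((15*4)*(15/8 - 4))*2135 = (60*(-17/8))*2135 = -255/2*2135 = -544425/2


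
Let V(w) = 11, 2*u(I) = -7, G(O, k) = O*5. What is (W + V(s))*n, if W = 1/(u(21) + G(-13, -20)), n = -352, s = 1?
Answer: -529760/137 ≈ -3866.9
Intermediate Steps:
G(O, k) = 5*O
u(I) = -7/2 (u(I) = (½)*(-7) = -7/2)
W = -2/137 (W = 1/(-7/2 + 5*(-13)) = 1/(-7/2 - 65) = 1/(-137/2) = -2/137 ≈ -0.014599)
(W + V(s))*n = (-2/137 + 11)*(-352) = (1505/137)*(-352) = -529760/137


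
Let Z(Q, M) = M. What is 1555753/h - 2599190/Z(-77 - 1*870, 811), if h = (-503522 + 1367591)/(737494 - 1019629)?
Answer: -119406677909105/233586653 ≈ -5.1119e+5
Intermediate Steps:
h = -288023/94045 (h = 864069/(-282135) = 864069*(-1/282135) = -288023/94045 ≈ -3.0626)
1555753/h - 2599190/Z(-77 - 1*870, 811) = 1555753/(-288023/94045) - 2599190/811 = 1555753*(-94045/288023) - 2599190*1/811 = -146310790885/288023 - 2599190/811 = -119406677909105/233586653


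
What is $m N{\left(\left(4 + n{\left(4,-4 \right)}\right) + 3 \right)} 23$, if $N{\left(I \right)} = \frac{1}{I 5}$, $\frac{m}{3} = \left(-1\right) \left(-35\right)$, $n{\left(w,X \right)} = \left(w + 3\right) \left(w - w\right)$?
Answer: $69$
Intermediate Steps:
$n{\left(w,X \right)} = 0$ ($n{\left(w,X \right)} = \left(3 + w\right) 0 = 0$)
$m = 105$ ($m = 3 \left(\left(-1\right) \left(-35\right)\right) = 3 \cdot 35 = 105$)
$N{\left(I \right)} = \frac{1}{5 I}$ ($N{\left(I \right)} = \frac{1}{I} \frac{1}{5} = \frac{1}{5 I}$)
$m N{\left(\left(4 + n{\left(4,-4 \right)}\right) + 3 \right)} 23 = 105 \frac{1}{5 \left(\left(4 + 0\right) + 3\right)} 23 = 105 \frac{1}{5 \left(4 + 3\right)} 23 = 105 \frac{1}{5 \cdot 7} \cdot 23 = 105 \cdot \frac{1}{5} \cdot \frac{1}{7} \cdot 23 = 105 \cdot \frac{1}{35} \cdot 23 = 3 \cdot 23 = 69$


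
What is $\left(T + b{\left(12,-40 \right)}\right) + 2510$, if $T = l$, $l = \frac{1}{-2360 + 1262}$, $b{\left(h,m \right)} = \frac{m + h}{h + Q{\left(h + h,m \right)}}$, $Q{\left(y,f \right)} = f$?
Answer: $\frac{2757077}{1098} \approx 2511.0$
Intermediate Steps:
$b{\left(h,m \right)} = 1$ ($b{\left(h,m \right)} = \frac{m + h}{h + m} = \frac{h + m}{h + m} = 1$)
$l = - \frac{1}{1098}$ ($l = \frac{1}{-1098} = - \frac{1}{1098} \approx -0.00091075$)
$T = - \frac{1}{1098} \approx -0.00091075$
$\left(T + b{\left(12,-40 \right)}\right) + 2510 = \left(- \frac{1}{1098} + 1\right) + 2510 = \frac{1097}{1098} + 2510 = \frac{2757077}{1098}$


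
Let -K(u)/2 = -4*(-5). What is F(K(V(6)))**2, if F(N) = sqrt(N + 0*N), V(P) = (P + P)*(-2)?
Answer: -40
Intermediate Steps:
V(P) = -4*P (V(P) = (2*P)*(-2) = -4*P)
K(u) = -40 (K(u) = -(-8)*(-5) = -2*20 = -40)
F(N) = sqrt(N) (F(N) = sqrt(N + 0) = sqrt(N))
F(K(V(6)))**2 = (sqrt(-40))**2 = (2*I*sqrt(10))**2 = -40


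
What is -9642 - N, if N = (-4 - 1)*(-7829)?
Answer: -48787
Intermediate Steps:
N = 39145 (N = -5*(-7829) = 39145)
-9642 - N = -9642 - 1*39145 = -9642 - 39145 = -48787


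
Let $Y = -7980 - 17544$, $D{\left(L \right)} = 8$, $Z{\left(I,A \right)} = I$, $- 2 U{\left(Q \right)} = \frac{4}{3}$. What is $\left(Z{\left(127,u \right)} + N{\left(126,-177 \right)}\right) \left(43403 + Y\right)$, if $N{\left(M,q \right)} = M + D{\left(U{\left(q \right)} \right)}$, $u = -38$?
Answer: $4666419$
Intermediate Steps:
$U{\left(Q \right)} = - \frac{2}{3}$ ($U{\left(Q \right)} = - \frac{4 \cdot \frac{1}{3}}{2} = \left(- \frac{1}{2}\right) \frac{4}{3} = - \frac{2}{3}$)
$Y = -25524$
$N{\left(M,q \right)} = 8 + M$ ($N{\left(M,q \right)} = M + 8 = 8 + M$)
$\left(Z{\left(127,u \right)} + N{\left(126,-177 \right)}\right) \left(43403 + Y\right) = \left(127 + \left(8 + 126\right)\right) \left(43403 - 25524\right) = \left(127 + 134\right) 17879 = 261 \cdot 17879 = 4666419$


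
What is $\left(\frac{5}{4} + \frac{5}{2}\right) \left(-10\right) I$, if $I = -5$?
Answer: $\frac{375}{2} \approx 187.5$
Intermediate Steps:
$\left(\frac{5}{4} + \frac{5}{2}\right) \left(-10\right) I = \left(\frac{5}{4} + \frac{5}{2}\right) \left(-10\right) \left(-5\right) = \frac{15}{4} \left(-10\right) \left(-5\right) = \left(- \frac{75}{2}\right) \left(-5\right) = \frac{375}{2}$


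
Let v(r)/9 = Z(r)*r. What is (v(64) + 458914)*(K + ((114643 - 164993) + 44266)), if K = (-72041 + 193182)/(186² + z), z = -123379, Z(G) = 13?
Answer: -251986232777026/88783 ≈ -2.8382e+9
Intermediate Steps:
v(r) = 117*r (v(r) = 9*(13*r) = 117*r)
K = -121141/88783 (K = (-72041 + 193182)/(186² - 123379) = 121141/(34596 - 123379) = 121141/(-88783) = 121141*(-1/88783) = -121141/88783 ≈ -1.3645)
(v(64) + 458914)*(K + ((114643 - 164993) + 44266)) = (117*64 + 458914)*(-121141/88783 + ((114643 - 164993) + 44266)) = (7488 + 458914)*(-121141/88783 + (-50350 + 44266)) = 466402*(-121141/88783 - 6084) = 466402*(-540276913/88783) = -251986232777026/88783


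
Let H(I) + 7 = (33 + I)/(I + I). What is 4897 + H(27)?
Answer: 44020/9 ≈ 4891.1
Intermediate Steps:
H(I) = -7 + (33 + I)/(2*I) (H(I) = -7 + (33 + I)/(I + I) = -7 + (33 + I)/((2*I)) = -7 + (33 + I)*(1/(2*I)) = -7 + (33 + I)/(2*I))
4897 + H(27) = 4897 + (1/2)*(33 - 13*27)/27 = 4897 + (1/2)*(1/27)*(33 - 351) = 4897 + (1/2)*(1/27)*(-318) = 4897 - 53/9 = 44020/9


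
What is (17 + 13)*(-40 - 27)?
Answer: -2010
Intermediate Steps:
(17 + 13)*(-40 - 27) = 30*(-67) = -2010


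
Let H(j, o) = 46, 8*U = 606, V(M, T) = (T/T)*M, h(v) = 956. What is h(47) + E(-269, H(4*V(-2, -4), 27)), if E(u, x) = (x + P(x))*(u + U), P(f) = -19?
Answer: -17047/4 ≈ -4261.8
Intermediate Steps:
V(M, T) = M (V(M, T) = 1*M = M)
U = 303/4 (U = (⅛)*606 = 303/4 ≈ 75.750)
E(u, x) = (-19 + x)*(303/4 + u) (E(u, x) = (x - 19)*(u + 303/4) = (-19 + x)*(303/4 + u))
h(47) + E(-269, H(4*V(-2, -4), 27)) = 956 + (-5757/4 - 19*(-269) + (303/4)*46 - 269*46) = 956 + (-5757/4 + 5111 + 6969/2 - 12374) = 956 - 20871/4 = -17047/4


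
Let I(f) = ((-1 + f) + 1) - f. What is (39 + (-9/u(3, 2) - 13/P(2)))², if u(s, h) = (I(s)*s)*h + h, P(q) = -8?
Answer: 83521/64 ≈ 1305.0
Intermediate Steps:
I(f) = 0 (I(f) = f - f = 0)
u(s, h) = h (u(s, h) = (0*s)*h + h = 0*h + h = 0 + h = h)
(39 + (-9/u(3, 2) - 13/P(2)))² = (39 + (-9/2 - 13/(-8)))² = (39 + (-9*½ - 13*(-⅛)))² = (39 + (-9/2 + 13/8))² = (39 - 23/8)² = (289/8)² = 83521/64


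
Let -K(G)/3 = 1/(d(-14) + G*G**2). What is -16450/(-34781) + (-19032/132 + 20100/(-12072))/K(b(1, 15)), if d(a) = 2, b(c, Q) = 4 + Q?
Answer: 128379742189027/384886546 ≈ 3.3355e+5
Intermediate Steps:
K(G) = -3/(2 + G**3) (K(G) = -3/(2 + G*G**2) = -3/(2 + G**3))
-16450/(-34781) + (-19032/132 + 20100/(-12072))/K(b(1, 15)) = -16450/(-34781) + (-19032/132 + 20100/(-12072))/((-3/(2 + (4 + 15)**3))) = -16450*(-1/34781) + (-19032*1/132 + 20100*(-1/12072))/((-3/(2 + 19**3))) = 16450/34781 + (-1586/11 - 1675/1006)/((-3/(2 + 6859))) = 16450/34781 - 1613941/(11066*((-3/6861))) = 16450/34781 - 1613941/(11066*((-3*1/6861))) = 16450/34781 - 1613941/(11066*(-1/2287)) = 16450/34781 - 1613941/11066*(-2287) = 16450/34781 + 3691083067/11066 = 128379742189027/384886546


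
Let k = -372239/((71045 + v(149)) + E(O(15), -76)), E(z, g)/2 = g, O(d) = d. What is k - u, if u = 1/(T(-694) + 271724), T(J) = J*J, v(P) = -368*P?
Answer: -280429989101/12099714960 ≈ -23.177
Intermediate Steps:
E(z, g) = 2*g
T(J) = J²
k = -372239/16061 (k = -372239/((71045 - 368*149) + 2*(-76)) = -372239/((71045 - 54832) - 152) = -372239/(16213 - 152) = -372239/16061 ≈ -23.177)
u = 1/753360 (u = 1/((-694)² + 271724) = 1/(481636 + 271724) = 1/753360 ≈ 1.3274e-6)
k - u = -372239/16061 - 1*1/753360 = -372239/16061 - 1/753360 = -280429989101/12099714960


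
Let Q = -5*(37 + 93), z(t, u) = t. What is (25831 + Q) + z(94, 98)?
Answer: 25275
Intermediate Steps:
Q = -650 (Q = -5*130 = -650)
(25831 + Q) + z(94, 98) = (25831 - 650) + 94 = 25181 + 94 = 25275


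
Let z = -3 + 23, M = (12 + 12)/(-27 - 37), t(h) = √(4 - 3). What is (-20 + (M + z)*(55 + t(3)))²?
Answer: 1164241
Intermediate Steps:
t(h) = 1 (t(h) = √1 = 1)
M = -3/8 (M = 24/(-64) = 24*(-1/64) = -3/8 ≈ -0.37500)
z = 20
(-20 + (M + z)*(55 + t(3)))² = (-20 + (-3/8 + 20)*(55 + 1))² = (-20 + (157/8)*56)² = (-20 + 1099)² = 1079² = 1164241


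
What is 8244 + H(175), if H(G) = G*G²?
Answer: 5367619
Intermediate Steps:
H(G) = G³
8244 + H(175) = 8244 + 175³ = 8244 + 5359375 = 5367619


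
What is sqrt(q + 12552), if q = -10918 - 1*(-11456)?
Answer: sqrt(13090) ≈ 114.41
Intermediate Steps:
q = 538 (q = -10918 + 11456 = 538)
sqrt(q + 12552) = sqrt(538 + 12552) = sqrt(13090)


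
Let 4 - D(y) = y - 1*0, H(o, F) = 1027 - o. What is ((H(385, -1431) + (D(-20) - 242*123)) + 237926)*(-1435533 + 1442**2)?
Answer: 134448652406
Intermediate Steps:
D(y) = 4 - y (D(y) = 4 - (y - 1*0) = 4 - (y + 0) = 4 - y)
((H(385, -1431) + (D(-20) - 242*123)) + 237926)*(-1435533 + 1442**2) = (((1027 - 1*385) + ((4 - 1*(-20)) - 242*123)) + 237926)*(-1435533 + 1442**2) = (((1027 - 385) + ((4 + 20) - 29766)) + 237926)*(-1435533 + 2079364) = ((642 + (24 - 29766)) + 237926)*643831 = ((642 - 29742) + 237926)*643831 = (-29100 + 237926)*643831 = 208826*643831 = 134448652406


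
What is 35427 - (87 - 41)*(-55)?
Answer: 37957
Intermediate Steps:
35427 - (87 - 41)*(-55) = 35427 - 46*(-55) = 35427 - 1*(-2530) = 35427 + 2530 = 37957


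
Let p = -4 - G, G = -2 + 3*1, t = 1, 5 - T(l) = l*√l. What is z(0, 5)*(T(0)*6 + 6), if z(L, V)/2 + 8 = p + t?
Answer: -864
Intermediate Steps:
T(l) = 5 - l^(3/2) (T(l) = 5 - l*√l = 5 - l^(3/2))
G = 1 (G = -2 + 3 = 1)
p = -5 (p = -4 - 1*1 = -4 - 1 = -5)
z(L, V) = -24 (z(L, V) = -16 + 2*(-5 + 1) = -16 + 2*(-4) = -16 - 8 = -24)
z(0, 5)*(T(0)*6 + 6) = -24*((5 - 0^(3/2))*6 + 6) = -24*((5 - 1*0)*6 + 6) = -24*((5 + 0)*6 + 6) = -24*(5*6 + 6) = -24*(30 + 6) = -24*36 = -864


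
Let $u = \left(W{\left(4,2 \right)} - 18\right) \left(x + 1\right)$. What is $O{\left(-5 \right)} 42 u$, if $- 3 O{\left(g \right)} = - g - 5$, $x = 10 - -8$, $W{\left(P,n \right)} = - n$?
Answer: $0$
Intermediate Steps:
$x = 18$ ($x = 10 + 8 = 18$)
$u = -380$ ($u = \left(\left(-1\right) 2 - 18\right) \left(18 + 1\right) = \left(-2 - 18\right) 19 = \left(-20\right) 19 = -380$)
$O{\left(g \right)} = \frac{5}{3} + \frac{g}{3}$ ($O{\left(g \right)} = - \frac{- g - 5}{3} = - \frac{-5 - g}{3} = \frac{5}{3} + \frac{g}{3}$)
$O{\left(-5 \right)} 42 u = \left(\frac{5}{3} + \frac{1}{3} \left(-5\right)\right) 42 \left(-380\right) = \left(\frac{5}{3} - \frac{5}{3}\right) 42 \left(-380\right) = 0 \cdot 42 \left(-380\right) = 0 \left(-380\right) = 0$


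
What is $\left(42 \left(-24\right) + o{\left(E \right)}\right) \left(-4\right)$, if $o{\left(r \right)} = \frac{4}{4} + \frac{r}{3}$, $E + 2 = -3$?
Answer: $\frac{12104}{3} \approx 4034.7$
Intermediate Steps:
$E = -5$ ($E = -2 - 3 = -5$)
$o{\left(r \right)} = 1 + \frac{r}{3}$ ($o{\left(r \right)} = 4 \cdot \frac{1}{4} + r \frac{1}{3} = 1 + \frac{r}{3}$)
$\left(42 \left(-24\right) + o{\left(E \right)}\right) \left(-4\right) = \left(42 \left(-24\right) + \left(1 + \frac{1}{3} \left(-5\right)\right)\right) \left(-4\right) = \left(-1008 + \left(1 - \frac{5}{3}\right)\right) \left(-4\right) = \left(-1008 - \frac{2}{3}\right) \left(-4\right) = \left(- \frac{3026}{3}\right) \left(-4\right) = \frac{12104}{3}$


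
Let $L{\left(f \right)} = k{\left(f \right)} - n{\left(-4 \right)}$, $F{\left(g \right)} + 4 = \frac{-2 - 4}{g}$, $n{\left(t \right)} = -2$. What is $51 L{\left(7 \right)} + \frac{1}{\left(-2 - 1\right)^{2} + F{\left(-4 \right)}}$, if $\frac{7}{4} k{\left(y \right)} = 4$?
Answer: $\frac{19904}{91} \approx 218.73$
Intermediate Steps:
$k{\left(y \right)} = \frac{16}{7}$ ($k{\left(y \right)} = \frac{4}{7} \cdot 4 = \frac{16}{7}$)
$F{\left(g \right)} = -4 - \frac{6}{g}$ ($F{\left(g \right)} = -4 + \frac{-2 - 4}{g} = -4 - \frac{6}{g}$)
$L{\left(f \right)} = \frac{30}{7}$ ($L{\left(f \right)} = \frac{16}{7} - -2 = \frac{16}{7} + 2 = \frac{30}{7}$)
$51 L{\left(7 \right)} + \frac{1}{\left(-2 - 1\right)^{2} + F{\left(-4 \right)}} = 51 \cdot \frac{30}{7} + \frac{1}{\left(-2 - 1\right)^{2} - \left(4 + \frac{6}{-4}\right)} = \frac{1530}{7} + \frac{1}{\left(-3\right)^{2} - \frac{5}{2}} = \frac{1530}{7} + \frac{1}{9 + \left(-4 + \frac{3}{2}\right)} = \frac{1530}{7} + \frac{1}{9 - \frac{5}{2}} = \frac{1530}{7} + \frac{1}{\frac{13}{2}} = \frac{1530}{7} + \frac{2}{13} = \frac{19904}{91}$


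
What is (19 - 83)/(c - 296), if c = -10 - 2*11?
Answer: 8/41 ≈ 0.19512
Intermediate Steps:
c = -32 (c = -10 - 22 = -32)
(19 - 83)/(c - 296) = (19 - 83)/(-32 - 296) = -64/(-328) = -64*(-1/328) = 8/41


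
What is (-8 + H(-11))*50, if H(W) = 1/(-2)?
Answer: -425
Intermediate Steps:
H(W) = -1/2
(-8 + H(-11))*50 = (-8 - 1/2)*50 = -17/2*50 = -425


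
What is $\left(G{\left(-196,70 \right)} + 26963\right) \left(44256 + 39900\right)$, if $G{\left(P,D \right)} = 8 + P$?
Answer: $2253276900$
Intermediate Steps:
$\left(G{\left(-196,70 \right)} + 26963\right) \left(44256 + 39900\right) = \left(\left(8 - 196\right) + 26963\right) \left(44256 + 39900\right) = \left(-188 + 26963\right) 84156 = 26775 \cdot 84156 = 2253276900$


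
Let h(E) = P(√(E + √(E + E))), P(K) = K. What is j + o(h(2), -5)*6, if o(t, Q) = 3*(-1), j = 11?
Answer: -7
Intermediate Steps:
h(E) = √(E + √2*√E) (h(E) = √(E + √(E + E)) = √(E + √(2*E)) = √(E + √2*√E))
o(t, Q) = -3
j + o(h(2), -5)*6 = 11 - 3*6 = 11 - 18 = -7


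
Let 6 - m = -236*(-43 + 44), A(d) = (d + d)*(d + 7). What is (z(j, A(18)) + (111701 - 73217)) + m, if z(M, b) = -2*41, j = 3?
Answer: 38644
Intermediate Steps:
A(d) = 2*d*(7 + d) (A(d) = (2*d)*(7 + d) = 2*d*(7 + d))
z(M, b) = -82
m = 242 (m = 6 - (-236)*(-43 + 44) = 6 - (-236) = 6 - 1*(-236) = 6 + 236 = 242)
(z(j, A(18)) + (111701 - 73217)) + m = (-82 + (111701 - 73217)) + 242 = (-82 + 38484) + 242 = 38402 + 242 = 38644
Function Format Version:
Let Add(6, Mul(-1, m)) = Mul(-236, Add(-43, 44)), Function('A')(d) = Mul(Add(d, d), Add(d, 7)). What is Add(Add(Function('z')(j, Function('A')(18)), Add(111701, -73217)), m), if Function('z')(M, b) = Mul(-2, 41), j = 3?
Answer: 38644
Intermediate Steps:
Function('A')(d) = Mul(2, d, Add(7, d)) (Function('A')(d) = Mul(Mul(2, d), Add(7, d)) = Mul(2, d, Add(7, d)))
Function('z')(M, b) = -82
m = 242 (m = Add(6, Mul(-1, Mul(-236, Add(-43, 44)))) = Add(6, Mul(-1, Mul(-236, 1))) = Add(6, Mul(-1, -236)) = Add(6, 236) = 242)
Add(Add(Function('z')(j, Function('A')(18)), Add(111701, -73217)), m) = Add(Add(-82, Add(111701, -73217)), 242) = Add(Add(-82, 38484), 242) = Add(38402, 242) = 38644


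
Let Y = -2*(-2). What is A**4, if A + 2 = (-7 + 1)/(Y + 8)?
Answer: 625/16 ≈ 39.063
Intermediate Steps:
Y = 4
A = -5/2 (A = -2 + (-7 + 1)/(4 + 8) = -2 - 6/12 = -2 - 6*1/12 = -2 - 1/2 = -5/2 ≈ -2.5000)
A**4 = (-5/2)**4 = 625/16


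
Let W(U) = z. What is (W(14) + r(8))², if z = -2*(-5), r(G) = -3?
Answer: 49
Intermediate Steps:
z = 10
W(U) = 10
(W(14) + r(8))² = (10 - 3)² = 7² = 49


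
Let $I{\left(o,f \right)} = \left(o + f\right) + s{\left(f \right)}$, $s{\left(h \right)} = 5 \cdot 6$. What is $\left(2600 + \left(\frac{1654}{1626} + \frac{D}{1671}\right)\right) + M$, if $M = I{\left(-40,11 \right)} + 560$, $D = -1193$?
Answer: $\frac{1431567737}{452841} \approx 3161.3$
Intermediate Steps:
$s{\left(h \right)} = 30$
$I{\left(o,f \right)} = 30 + f + o$ ($I{\left(o,f \right)} = \left(o + f\right) + 30 = \left(f + o\right) + 30 = 30 + f + o$)
$M = 561$ ($M = \left(30 + 11 - 40\right) + 560 = 1 + 560 = 561$)
$\left(2600 + \left(\frac{1654}{1626} + \frac{D}{1671}\right)\right) + M = \left(2600 + \left(\frac{1654}{1626} - \frac{1193}{1671}\right)\right) + 561 = \left(2600 + \left(1654 \cdot \frac{1}{1626} - \frac{1193}{1671}\right)\right) + 561 = \left(2600 + \left(\frac{827}{813} - \frac{1193}{1671}\right)\right) + 561 = \left(2600 + \frac{137336}{452841}\right) + 561 = \frac{1177523936}{452841} + 561 = \frac{1431567737}{452841}$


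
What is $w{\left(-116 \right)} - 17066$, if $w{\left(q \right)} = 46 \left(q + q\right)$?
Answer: $-27738$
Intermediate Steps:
$w{\left(q \right)} = 92 q$ ($w{\left(q \right)} = 46 \cdot 2 q = 92 q$)
$w{\left(-116 \right)} - 17066 = 92 \left(-116\right) - 17066 = -10672 - 17066 = -27738$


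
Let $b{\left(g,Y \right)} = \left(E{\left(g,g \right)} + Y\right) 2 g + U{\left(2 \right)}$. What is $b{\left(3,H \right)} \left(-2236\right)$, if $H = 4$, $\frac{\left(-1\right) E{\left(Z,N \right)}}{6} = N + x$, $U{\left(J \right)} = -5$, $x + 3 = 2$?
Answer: $118508$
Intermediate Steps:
$x = -1$ ($x = -3 + 2 = -1$)
$E{\left(Z,N \right)} = 6 - 6 N$ ($E{\left(Z,N \right)} = - 6 \left(N - 1\right) = - 6 \left(-1 + N\right) = 6 - 6 N$)
$b{\left(g,Y \right)} = -5 + g \left(12 - 12 g + 2 Y\right)$ ($b{\left(g,Y \right)} = \left(\left(6 - 6 g\right) + Y\right) 2 g - 5 = \left(6 + Y - 6 g\right) 2 g - 5 = \left(12 - 12 g + 2 Y\right) g - 5 = g \left(12 - 12 g + 2 Y\right) - 5 = -5 + g \left(12 - 12 g + 2 Y\right)$)
$b{\left(3,H \right)} \left(-2236\right) = \left(-5 - 36 \left(-1 + 3\right) + 2 \cdot 4 \cdot 3\right) \left(-2236\right) = \left(-5 - 36 \cdot 2 + 24\right) \left(-2236\right) = \left(-5 - 72 + 24\right) \left(-2236\right) = \left(-53\right) \left(-2236\right) = 118508$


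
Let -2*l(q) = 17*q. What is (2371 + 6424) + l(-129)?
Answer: 19783/2 ≈ 9891.5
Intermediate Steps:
l(q) = -17*q/2
(2371 + 6424) + l(-129) = (2371 + 6424) - 17/2*(-129) = 8795 + 2193/2 = 19783/2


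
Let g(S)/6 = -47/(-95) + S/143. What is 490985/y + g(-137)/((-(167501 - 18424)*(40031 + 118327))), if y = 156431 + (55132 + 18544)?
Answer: 26243833229867968183/12299540174734393295 ≈ 2.1337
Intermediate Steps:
g(S) = 282/95 + 6*S/143 (g(S) = 6*(-47/(-95) + S/143) = 6*(-47*(-1/95) + S*(1/143)) = 6*(47/95 + S/143) = 282/95 + 6*S/143)
y = 230107 (y = 156431 + 73676 = 230107)
490985/y + g(-137)/((-(167501 - 18424)*(40031 + 118327))) = 490985/230107 + (282/95 + (6/143)*(-137))/((-(167501 - 18424)*(40031 + 118327))) = 490985*(1/230107) + (282/95 - 822/143)/((-149077*158358)) = 490985/230107 - 37764/(13585*((-1*23607535566))) = 490985/230107 - 37764/13585/(-23607535566) = 490985/230107 - 37764/13585*(-1/23607535566) = 490985/230107 + 6294/53451395110685 = 26243833229867968183/12299540174734393295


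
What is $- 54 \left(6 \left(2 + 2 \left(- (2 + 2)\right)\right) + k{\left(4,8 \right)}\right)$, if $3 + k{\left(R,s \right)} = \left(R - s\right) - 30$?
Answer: $3942$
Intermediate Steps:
$k{\left(R,s \right)} = -33 + R - s$ ($k{\left(R,s \right)} = -3 - \left(30 + s - R\right) = -33 + R - s$)
$- 54 \left(6 \left(2 + 2 \left(- (2 + 2)\right)\right) + k{\left(4,8 \right)}\right) = - 54 \left(6 \left(2 + 2 \left(- (2 + 2)\right)\right) - 37\right) = - 54 \left(6 \left(2 + 2 \left(\left(-1\right) 4\right)\right) - 37\right) = - 54 \left(6 \left(2 + 2 \left(-4\right)\right) - 37\right) = - 54 \left(6 \left(2 - 8\right) - 37\right) = - 54 \left(6 \left(-6\right) - 37\right) = - 54 \left(-36 - 37\right) = \left(-54\right) \left(-73\right) = 3942$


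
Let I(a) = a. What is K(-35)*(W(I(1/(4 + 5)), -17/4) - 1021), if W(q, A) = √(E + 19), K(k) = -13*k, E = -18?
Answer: -464100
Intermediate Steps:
W(q, A) = 1 (W(q, A) = √(-18 + 19) = √1 = 1)
K(-35)*(W(I(1/(4 + 5)), -17/4) - 1021) = (-13*(-35))*(1 - 1021) = 455*(-1020) = -464100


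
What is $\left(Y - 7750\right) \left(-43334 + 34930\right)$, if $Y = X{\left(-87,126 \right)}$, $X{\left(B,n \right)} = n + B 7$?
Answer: $69190132$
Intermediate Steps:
$X{\left(B,n \right)} = n + 7 B$
$Y = -483$ ($Y = 126 + 7 \left(-87\right) = 126 - 609 = -483$)
$\left(Y - 7750\right) \left(-43334 + 34930\right) = \left(-483 - 7750\right) \left(-43334 + 34930\right) = \left(-8233\right) \left(-8404\right) = 69190132$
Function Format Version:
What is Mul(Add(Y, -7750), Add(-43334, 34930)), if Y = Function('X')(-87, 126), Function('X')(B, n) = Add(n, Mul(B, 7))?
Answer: 69190132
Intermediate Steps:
Function('X')(B, n) = Add(n, Mul(7, B))
Y = -483 (Y = Add(126, Mul(7, -87)) = Add(126, -609) = -483)
Mul(Add(Y, -7750), Add(-43334, 34930)) = Mul(Add(-483, -7750), Add(-43334, 34930)) = Mul(-8233, -8404) = 69190132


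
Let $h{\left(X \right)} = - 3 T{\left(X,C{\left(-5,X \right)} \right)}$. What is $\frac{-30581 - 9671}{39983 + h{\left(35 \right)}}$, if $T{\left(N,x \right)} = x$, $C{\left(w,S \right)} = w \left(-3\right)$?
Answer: $- \frac{20126}{19969} \approx -1.0079$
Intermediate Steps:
$C{\left(w,S \right)} = - 3 w$
$h{\left(X \right)} = -45$ ($h{\left(X \right)} = - 3 \left(\left(-3\right) \left(-5\right)\right) = \left(-3\right) 15 = -45$)
$\frac{-30581 - 9671}{39983 + h{\left(35 \right)}} = \frac{-30581 - 9671}{39983 - 45} = - \frac{40252}{39938} = \left(-40252\right) \frac{1}{39938} = - \frac{20126}{19969}$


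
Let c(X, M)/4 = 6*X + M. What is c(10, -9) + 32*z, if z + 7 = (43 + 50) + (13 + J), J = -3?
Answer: 3276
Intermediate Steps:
c(X, M) = 4*M + 24*X (c(X, M) = 4*(6*X + M) = 4*(M + 6*X) = 4*M + 24*X)
z = 96 (z = -7 + ((43 + 50) + (13 - 3)) = -7 + (93 + 10) = -7 + 103 = 96)
c(10, -9) + 32*z = (4*(-9) + 24*10) + 32*96 = (-36 + 240) + 3072 = 204 + 3072 = 3276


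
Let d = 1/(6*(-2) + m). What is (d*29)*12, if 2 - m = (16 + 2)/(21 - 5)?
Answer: -2784/89 ≈ -31.281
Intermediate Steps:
m = 7/8 (m = 2 - (16 + 2)/(21 - 5) = 2 - 18/16 = 2 - 1*9/8 = 2 - 9/8 = 7/8 ≈ 0.87500)
d = -8/89 (d = 1/(6*(-2) + 7/8) = 1/(-12 + 7/8) = 1/(-89/8) = -8/89 ≈ -0.089888)
(d*29)*12 = -8/89*29*12 = -232/89*12 = -2784/89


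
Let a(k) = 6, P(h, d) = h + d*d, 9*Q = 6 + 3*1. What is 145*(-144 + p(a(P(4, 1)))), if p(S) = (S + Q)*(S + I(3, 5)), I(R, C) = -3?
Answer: -17835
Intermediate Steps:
Q = 1 (Q = (6 + 3*1)/9 = (6 + 3)/9 = (1/9)*9 = 1)
P(h, d) = h + d**2
p(S) = (1 + S)*(-3 + S) (p(S) = (S + 1)*(S - 3) = (1 + S)*(-3 + S))
145*(-144 + p(a(P(4, 1)))) = 145*(-144 + (-3 + 6**2 - 2*6)) = 145*(-144 + (-3 + 36 - 12)) = 145*(-144 + 21) = 145*(-123) = -17835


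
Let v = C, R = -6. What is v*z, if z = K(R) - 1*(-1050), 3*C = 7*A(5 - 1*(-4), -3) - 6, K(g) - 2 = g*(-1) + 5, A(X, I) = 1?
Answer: 1063/3 ≈ 354.33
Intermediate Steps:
K(g) = 7 - g (K(g) = 2 + (g*(-1) + 5) = 2 + (-g + 5) = 2 + (5 - g) = 7 - g)
C = 1/3 (C = (7*1 - 6)/3 = (7 - 6)/3 = (1/3)*1 = 1/3 ≈ 0.33333)
z = 1063 (z = (7 - 1*(-6)) - 1*(-1050) = (7 + 6) + 1050 = 13 + 1050 = 1063)
v = 1/3 ≈ 0.33333
v*z = (1/3)*1063 = 1063/3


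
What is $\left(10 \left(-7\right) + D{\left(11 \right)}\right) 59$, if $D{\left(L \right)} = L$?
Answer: $-3481$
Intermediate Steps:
$\left(10 \left(-7\right) + D{\left(11 \right)}\right) 59 = \left(10 \left(-7\right) + 11\right) 59 = \left(-70 + 11\right) 59 = \left(-59\right) 59 = -3481$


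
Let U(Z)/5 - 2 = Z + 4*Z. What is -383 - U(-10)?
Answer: -143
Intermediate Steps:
U(Z) = 10 + 25*Z (U(Z) = 10 + 5*(Z + 4*Z) = 10 + 5*(5*Z) = 10 + 25*Z)
-383 - U(-10) = -383 - (10 + 25*(-10)) = -383 - (10 - 250) = -383 - 1*(-240) = -383 + 240 = -143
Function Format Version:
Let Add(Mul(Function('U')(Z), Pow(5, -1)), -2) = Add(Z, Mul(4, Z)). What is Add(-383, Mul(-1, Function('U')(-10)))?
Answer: -143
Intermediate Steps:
Function('U')(Z) = Add(10, Mul(25, Z)) (Function('U')(Z) = Add(10, Mul(5, Add(Z, Mul(4, Z)))) = Add(10, Mul(5, Mul(5, Z))) = Add(10, Mul(25, Z)))
Add(-383, Mul(-1, Function('U')(-10))) = Add(-383, Mul(-1, Add(10, Mul(25, -10)))) = Add(-383, Mul(-1, Add(10, -250))) = Add(-383, Mul(-1, -240)) = Add(-383, 240) = -143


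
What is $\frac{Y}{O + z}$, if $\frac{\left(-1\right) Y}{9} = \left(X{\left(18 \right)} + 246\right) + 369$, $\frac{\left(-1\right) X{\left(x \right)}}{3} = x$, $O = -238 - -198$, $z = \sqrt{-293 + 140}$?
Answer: $\frac{201960}{1753} + \frac{15147 i \sqrt{17}}{1753} \approx 115.21 + 35.626 i$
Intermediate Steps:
$z = 3 i \sqrt{17}$ ($z = \sqrt{-153} = 3 i \sqrt{17} \approx 12.369 i$)
$O = -40$ ($O = -238 + 198 = -40$)
$X{\left(x \right)} = - 3 x$
$Y = -5049$ ($Y = - 9 \left(\left(\left(-3\right) 18 + 246\right) + 369\right) = - 9 \left(\left(-54 + 246\right) + 369\right) = - 9 \left(192 + 369\right) = \left(-9\right) 561 = -5049$)
$\frac{Y}{O + z} = \frac{1}{-40 + 3 i \sqrt{17}} \left(-5049\right) = - \frac{5049}{-40 + 3 i \sqrt{17}}$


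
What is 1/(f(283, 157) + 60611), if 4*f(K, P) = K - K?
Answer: 1/60611 ≈ 1.6499e-5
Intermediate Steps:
f(K, P) = 0 (f(K, P) = (K - K)/4 = (¼)*0 = 0)
1/(f(283, 157) + 60611) = 1/(0 + 60611) = 1/60611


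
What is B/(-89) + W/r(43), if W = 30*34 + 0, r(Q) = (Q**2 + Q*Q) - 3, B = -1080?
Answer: 816276/65771 ≈ 12.411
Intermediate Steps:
r(Q) = -3 + 2*Q**2 (r(Q) = (Q**2 + Q**2) - 3 = 2*Q**2 - 3 = -3 + 2*Q**2)
W = 1020 (W = 1020 + 0 = 1020)
B/(-89) + W/r(43) = -1080/(-89) + 1020/(-3 + 2*43**2) = -1080*(-1/89) + 1020/(-3 + 2*1849) = 1080/89 + 1020/(-3 + 3698) = 1080/89 + 1020/3695 = 1080/89 + 1020*(1/3695) = 1080/89 + 204/739 = 816276/65771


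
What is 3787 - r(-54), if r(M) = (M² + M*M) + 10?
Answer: -2055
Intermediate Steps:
r(M) = 10 + 2*M² (r(M) = (M² + M²) + 10 = 2*M² + 10 = 10 + 2*M²)
3787 - r(-54) = 3787 - (10 + 2*(-54)²) = 3787 - (10 + 2*2916) = 3787 - (10 + 5832) = 3787 - 1*5842 = 3787 - 5842 = -2055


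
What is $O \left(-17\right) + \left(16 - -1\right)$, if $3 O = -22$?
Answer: $\frac{425}{3} \approx 141.67$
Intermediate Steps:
$O = - \frac{22}{3}$ ($O = \frac{1}{3} \left(-22\right) = - \frac{22}{3} \approx -7.3333$)
$O \left(-17\right) + \left(16 - -1\right) = \left(- \frac{22}{3}\right) \left(-17\right) + \left(16 - -1\right) = \frac{374}{3} + \left(16 + 1\right) = \frac{374}{3} + 17 = \frac{425}{3}$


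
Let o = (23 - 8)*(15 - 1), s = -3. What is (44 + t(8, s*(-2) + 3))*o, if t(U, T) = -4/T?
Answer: 27440/3 ≈ 9146.7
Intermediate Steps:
o = 210 (o = 15*14 = 210)
(44 + t(8, s*(-2) + 3))*o = (44 - 4/(-3*(-2) + 3))*210 = (44 - 4/(6 + 3))*210 = (44 - 4/9)*210 = (392/9)*210 = 27440/3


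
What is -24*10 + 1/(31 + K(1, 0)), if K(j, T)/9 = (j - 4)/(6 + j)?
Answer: -45593/190 ≈ -239.96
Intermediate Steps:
K(j, T) = 9*(-4 + j)/(6 + j) (K(j, T) = 9*((j - 4)/(6 + j)) = 9*((-4 + j)/(6 + j)) = 9*(-4 + j)/(6 + j))
-24*10 + 1/(31 + K(1, 0)) = -24*10 + 1/(31 + 9*(-4 + 1)/(6 + 1)) = -240 + 1/(31 + 9*(-3)/7) = -240 + 1/(31 + 9*(⅐)*(-3)) = -240 + 1/(31 - 27/7) = -240 + 1/(190/7) = -240 + 7/190 = -45593/190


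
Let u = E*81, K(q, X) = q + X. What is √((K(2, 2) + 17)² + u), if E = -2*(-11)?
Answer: 3*√247 ≈ 47.149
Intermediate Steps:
K(q, X) = X + q
E = 22
u = 1782 (u = 22*81 = 1782)
√((K(2, 2) + 17)² + u) = √(((2 + 2) + 17)² + 1782) = √((4 + 17)² + 1782) = √(21² + 1782) = √(441 + 1782) = √2223 = 3*√247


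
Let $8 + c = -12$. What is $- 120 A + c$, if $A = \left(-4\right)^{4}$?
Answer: $-30740$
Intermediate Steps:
$c = -20$ ($c = -8 - 12 = -20$)
$A = 256$
$- 120 A + c = \left(-120\right) 256 - 20 = -30720 - 20 = -30740$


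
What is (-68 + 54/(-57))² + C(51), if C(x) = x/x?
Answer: 1716461/361 ≈ 4754.7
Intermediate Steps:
C(x) = 1
(-68 + 54/(-57))² + C(51) = (-68 + 54/(-57))² + 1 = (-68 + 54*(-1/57))² + 1 = (-68 - 18/19)² + 1 = (-1310/19)² + 1 = 1716100/361 + 1 = 1716461/361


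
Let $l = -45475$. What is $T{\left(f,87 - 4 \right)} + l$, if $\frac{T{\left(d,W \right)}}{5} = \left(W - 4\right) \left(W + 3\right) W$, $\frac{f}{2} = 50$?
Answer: $2774035$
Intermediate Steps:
$f = 100$ ($f = 2 \cdot 50 = 100$)
$T{\left(d,W \right)} = 5 W \left(-4 + W\right) \left(3 + W\right)$ ($T{\left(d,W \right)} = 5 \left(W - 4\right) \left(W + 3\right) W = 5 \left(-4 + W\right) \left(3 + W\right) W = 5 \left(-4 + W\right) W \left(3 + W\right) = 5 W \left(-4 + W\right) \left(3 + W\right)$)
$T{\left(f,87 - 4 \right)} + l = 5 \left(87 - 4\right) \left(-12 + \left(87 - 4\right)^{2} - \left(87 - 4\right)\right) - 45475 = 5 \cdot 83 \left(-12 + 83^{2} - 83\right) - 45475 = 5 \cdot 83 \left(-12 + 6889 - 83\right) - 45475 = 5 \cdot 83 \cdot 6794 - 45475 = 2819510 - 45475 = 2774035$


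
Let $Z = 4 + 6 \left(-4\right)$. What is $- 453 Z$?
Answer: $9060$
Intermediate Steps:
$Z = -20$ ($Z = 4 - 24 = -20$)
$- 453 Z = \left(-453\right) \left(-20\right) = 9060$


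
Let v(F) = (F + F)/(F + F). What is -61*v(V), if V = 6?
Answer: -61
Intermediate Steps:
v(F) = 1 (v(F) = (2*F)/((2*F)) = (2*F)*(1/(2*F)) = 1)
-61*v(V) = -61*1 = -61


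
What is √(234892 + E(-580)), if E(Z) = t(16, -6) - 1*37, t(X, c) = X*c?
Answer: 7*√4791 ≈ 484.52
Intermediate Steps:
E(Z) = -133 (E(Z) = 16*(-6) - 1*37 = -96 - 37 = -133)
√(234892 + E(-580)) = √(234892 - 133) = √234759 = 7*√4791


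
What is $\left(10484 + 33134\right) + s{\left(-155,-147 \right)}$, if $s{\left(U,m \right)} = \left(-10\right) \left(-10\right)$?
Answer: $43718$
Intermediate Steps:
$s{\left(U,m \right)} = 100$
$\left(10484 + 33134\right) + s{\left(-155,-147 \right)} = \left(10484 + 33134\right) + 100 = 43618 + 100 = 43718$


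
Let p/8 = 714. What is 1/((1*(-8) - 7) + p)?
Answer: 1/5697 ≈ 0.00017553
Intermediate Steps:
p = 5712 (p = 8*714 = 5712)
1/((1*(-8) - 7) + p) = 1/((1*(-8) - 7) + 5712) = 1/((-8 - 7) + 5712) = 1/(-15 + 5712) = 1/5697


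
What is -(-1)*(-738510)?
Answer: -738510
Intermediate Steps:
-(-1)*(-738510) = -1*738510 = -738510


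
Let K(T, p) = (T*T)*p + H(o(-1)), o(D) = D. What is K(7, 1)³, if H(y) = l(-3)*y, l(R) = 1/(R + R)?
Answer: 25672375/216 ≈ 1.1885e+5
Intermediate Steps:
l(R) = 1/(2*R)
H(y) = -y/6 (H(y) = ((½)/(-3))*y = ((½)*(-⅓))*y = -y/6)
K(T, p) = ⅙ + p*T² (K(T, p) = (T*T)*p - ⅙*(-1) = T²*p + ⅙ = p*T² + ⅙ = ⅙ + p*T²)
K(7, 1)³ = (⅙ + 1*7²)³ = (⅙ + 1*49)³ = (⅙ + 49)³ = (295/6)³ = 25672375/216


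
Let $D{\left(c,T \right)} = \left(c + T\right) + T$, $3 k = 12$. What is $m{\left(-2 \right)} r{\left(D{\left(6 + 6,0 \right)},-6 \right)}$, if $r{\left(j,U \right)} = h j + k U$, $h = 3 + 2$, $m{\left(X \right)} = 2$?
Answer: $72$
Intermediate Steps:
$k = 4$ ($k = \frac{1}{3} \cdot 12 = 4$)
$D{\left(c,T \right)} = c + 2 T$ ($D{\left(c,T \right)} = \left(T + c\right) + T = c + 2 T$)
$h = 5$
$r{\left(j,U \right)} = 4 U + 5 j$ ($r{\left(j,U \right)} = 5 j + 4 U = 4 U + 5 j$)
$m{\left(-2 \right)} r{\left(D{\left(6 + 6,0 \right)},-6 \right)} = 2 \left(4 \left(-6\right) + 5 \left(\left(6 + 6\right) + 2 \cdot 0\right)\right) = 2 \left(-24 + 5 \left(12 + 0\right)\right) = 2 \left(-24 + 5 \cdot 12\right) = 2 \left(-24 + 60\right) = 2 \cdot 36 = 72$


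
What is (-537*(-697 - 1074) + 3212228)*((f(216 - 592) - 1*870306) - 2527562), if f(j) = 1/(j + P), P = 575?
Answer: -2815091992964405/199 ≈ -1.4146e+13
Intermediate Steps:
f(j) = 1/(575 + j) (f(j) = 1/(j + 575) = 1/(575 + j))
(-537*(-697 - 1074) + 3212228)*((f(216 - 592) - 1*870306) - 2527562) = (-537*(-697 - 1074) + 3212228)*((1/(575 + (216 - 592)) - 1*870306) - 2527562) = (-537*(-1771) + 3212228)*((1/(575 - 376) - 870306) - 2527562) = (951027 + 3212228)*((1/199 - 870306) - 2527562) = 4163255*((1/199 - 870306) - 2527562) = 4163255*(-173190893/199 - 2527562) = 4163255*(-676175731/199) = -2815091992964405/199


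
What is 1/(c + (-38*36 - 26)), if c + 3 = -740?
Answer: -1/2137 ≈ -0.00046795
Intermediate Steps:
c = -743 (c = -3 - 740 = -743)
1/(c + (-38*36 - 26)) = 1/(-743 + (-38*36 - 26)) = 1/(-743 + (-1368 - 26)) = 1/(-743 - 1394) = 1/(-2137) = -1/2137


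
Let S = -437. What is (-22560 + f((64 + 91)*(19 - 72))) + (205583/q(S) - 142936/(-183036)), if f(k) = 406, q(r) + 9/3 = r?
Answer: -455439299377/20133960 ≈ -22620.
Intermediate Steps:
q(r) = -3 + r
(-22560 + f((64 + 91)*(19 - 72))) + (205583/q(S) - 142936/(-183036)) = (-22560 + 406) + (205583/(-3 - 437) - 142936/(-183036)) = -22154 + (205583/(-440) - 142936*(-1/183036)) = -22154 + (205583*(-1/440) + 35734/45759) = -22154 + (-205583/440 + 35734/45759) = -22154 - 9391549537/20133960 = -455439299377/20133960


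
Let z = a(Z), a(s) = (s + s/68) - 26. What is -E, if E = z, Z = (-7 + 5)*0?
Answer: 26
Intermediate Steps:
Z = 0 (Z = -2*0 = 0)
a(s) = -26 + 69*s/68 (a(s) = (s + s*(1/68)) - 26 = (s + s/68) - 26 = 69*s/68 - 26 = -26 + 69*s/68)
z = -26 (z = -26 + (69/68)*0 = -26 + 0 = -26)
E = -26
-E = -1*(-26) = 26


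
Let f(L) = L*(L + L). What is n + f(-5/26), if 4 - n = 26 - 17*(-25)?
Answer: -151061/338 ≈ -446.93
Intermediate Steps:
n = -447 (n = 4 - (26 - 17*(-25)) = 4 - (26 + 425) = 4 - 1*451 = 4 - 451 = -447)
f(L) = 2*L² (f(L) = L*(2*L) = 2*L²)
n + f(-5/26) = -447 + 2*(-5/26)² = -447 + 2*(25/676) = -447 + 25/338 = -151061/338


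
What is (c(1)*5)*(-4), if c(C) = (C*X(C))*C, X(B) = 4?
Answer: -80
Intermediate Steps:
c(C) = 4*C**2 (c(C) = (C*4)*C = (4*C)*C = 4*C**2)
(c(1)*5)*(-4) = ((4*1**2)*5)*(-4) = ((4*1)*5)*(-4) = (4*5)*(-4) = 20*(-4) = -80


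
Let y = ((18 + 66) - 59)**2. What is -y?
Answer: -625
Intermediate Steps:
y = 625 (y = (84 - 59)**2 = 25**2 = 625)
-y = -1*625 = -625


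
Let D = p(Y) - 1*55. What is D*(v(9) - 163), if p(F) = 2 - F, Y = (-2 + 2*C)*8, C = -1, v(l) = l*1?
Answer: 3234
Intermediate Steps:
v(l) = l
Y = -32 (Y = (-2 + 2*(-1))*8 = (-2 - 2)*8 = -4*8 = -32)
D = -21 (D = (2 - 1*(-32)) - 1*55 = (2 + 32) - 55 = 34 - 55 = -21)
D*(v(9) - 163) = -21*(9 - 163) = -21*(-154) = 3234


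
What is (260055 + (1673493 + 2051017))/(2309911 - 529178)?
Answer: 3984565/1780733 ≈ 2.2376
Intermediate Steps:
(260055 + (1673493 + 2051017))/(2309911 - 529178) = (260055 + 3724510)/1780733 = 3984565*(1/1780733) = 3984565/1780733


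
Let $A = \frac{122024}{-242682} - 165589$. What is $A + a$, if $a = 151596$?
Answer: $- \frac{1697985625}{121341} \approx -13994.0$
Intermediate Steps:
$A = - \frac{20092795861}{121341}$ ($A = 122024 \left(- \frac{1}{242682}\right) - 165589 = - \frac{61012}{121341} - 165589 = - \frac{20092795861}{121341} \approx -1.6559 \cdot 10^{5}$)
$A + a = - \frac{20092795861}{121341} + 151596 = - \frac{1697985625}{121341}$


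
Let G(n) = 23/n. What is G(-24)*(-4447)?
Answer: 102281/24 ≈ 4261.7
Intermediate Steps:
G(-24)*(-4447) = (23/(-24))*(-4447) = (23*(-1/24))*(-4447) = -23/24*(-4447) = 102281/24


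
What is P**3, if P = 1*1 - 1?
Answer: 0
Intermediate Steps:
P = 0 (P = 1 - 1 = 0)
P**3 = 0**3 = 0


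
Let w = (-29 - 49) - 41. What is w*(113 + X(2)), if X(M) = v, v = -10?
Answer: -12257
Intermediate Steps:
X(M) = -10
w = -119 (w = -78 - 41 = -119)
w*(113 + X(2)) = -119*(113 - 10) = -119*103 = -12257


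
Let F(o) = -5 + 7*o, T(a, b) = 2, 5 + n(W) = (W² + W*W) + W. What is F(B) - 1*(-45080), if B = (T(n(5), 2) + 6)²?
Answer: 45523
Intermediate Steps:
n(W) = -5 + W + 2*W² (n(W) = -5 + ((W² + W*W) + W) = -5 + ((W² + W²) + W) = -5 + (2*W² + W) = -5 + (W + 2*W²) = -5 + W + 2*W²)
B = 64 (B = (2 + 6)² = 8² = 64)
F(B) - 1*(-45080) = (-5 + 7*64) - 1*(-45080) = (-5 + 448) + 45080 = 443 + 45080 = 45523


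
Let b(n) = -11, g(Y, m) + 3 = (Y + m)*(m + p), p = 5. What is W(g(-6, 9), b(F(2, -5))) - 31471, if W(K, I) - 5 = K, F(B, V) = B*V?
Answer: -31427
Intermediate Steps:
g(Y, m) = -3 + (5 + m)*(Y + m) (g(Y, m) = -3 + (Y + m)*(m + 5) = -3 + (Y + m)*(5 + m) = -3 + (5 + m)*(Y + m))
W(K, I) = 5 + K
W(g(-6, 9), b(F(2, -5))) - 31471 = (5 + (-3 + 9² + 5*(-6) + 5*9 - 6*9)) - 31471 = (5 + (-3 + 81 - 30 + 45 - 54)) - 31471 = (5 + 39) - 31471 = 44 - 31471 = -31427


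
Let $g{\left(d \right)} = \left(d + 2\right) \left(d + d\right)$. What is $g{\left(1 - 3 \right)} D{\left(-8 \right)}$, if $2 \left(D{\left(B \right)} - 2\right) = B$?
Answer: $0$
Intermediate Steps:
$D{\left(B \right)} = 2 + \frac{B}{2}$
$g{\left(d \right)} = 2 d \left(2 + d\right)$ ($g{\left(d \right)} = \left(2 + d\right) 2 d = 2 d \left(2 + d\right)$)
$g{\left(1 - 3 \right)} D{\left(-8 \right)} = 2 \left(1 - 3\right) \left(2 + \left(1 - 3\right)\right) \left(2 + \frac{1}{2} \left(-8\right)\right) = 2 \left(-2\right) \left(2 - 2\right) \left(2 - 4\right) = 2 \left(-2\right) 0 \left(-2\right) = 0 \left(-2\right) = 0$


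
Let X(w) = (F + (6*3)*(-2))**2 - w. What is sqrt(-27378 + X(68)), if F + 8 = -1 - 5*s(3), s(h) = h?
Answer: I*sqrt(23846) ≈ 154.42*I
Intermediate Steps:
F = -24 (F = -8 + (-1 - 5*3) = -8 + (-1 - 15) = -8 - 16 = -24)
X(w) = 3600 - w (X(w) = (-24 + (6*3)*(-2))**2 - w = (-24 + 18*(-2))**2 - w = (-24 - 36)**2 - w = (-60)**2 - w = 3600 - w)
sqrt(-27378 + X(68)) = sqrt(-27378 + (3600 - 1*68)) = sqrt(-27378 + (3600 - 68)) = sqrt(-27378 + 3532) = sqrt(-23846) = I*sqrt(23846)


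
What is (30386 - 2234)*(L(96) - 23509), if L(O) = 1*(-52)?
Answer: -663289272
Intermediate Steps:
L(O) = -52
(30386 - 2234)*(L(96) - 23509) = (30386 - 2234)*(-52 - 23509) = 28152*(-23561) = -663289272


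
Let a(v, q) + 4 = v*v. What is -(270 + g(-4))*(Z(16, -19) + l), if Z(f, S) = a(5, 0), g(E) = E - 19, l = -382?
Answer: 89167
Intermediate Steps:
g(E) = -19 + E
a(v, q) = -4 + v² (a(v, q) = -4 + v*v = -4 + v²)
Z(f, S) = 21 (Z(f, S) = -4 + 5² = -4 + 25 = 21)
-(270 + g(-4))*(Z(16, -19) + l) = -(270 + (-19 - 4))*(21 - 382) = -(270 - 23)*(-361) = -247*(-361) = -1*(-89167) = 89167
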